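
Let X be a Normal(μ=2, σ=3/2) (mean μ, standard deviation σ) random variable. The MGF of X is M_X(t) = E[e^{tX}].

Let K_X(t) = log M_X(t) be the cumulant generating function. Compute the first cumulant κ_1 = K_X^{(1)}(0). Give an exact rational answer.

M_X(t) = e^(9*t^2/8 + 2*t)
K_X(t) = log M_X(t) = 9*t^2/8 + 2*t
D[K](t) = 9*t/4 + 2

κ_1 = D[K](0) = 2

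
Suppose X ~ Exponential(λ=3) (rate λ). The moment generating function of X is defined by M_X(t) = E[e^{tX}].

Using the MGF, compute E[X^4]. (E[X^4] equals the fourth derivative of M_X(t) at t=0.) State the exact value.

E[X^4] = M′′′′(0) = 8/27

M_X(t) = 3/(3 - t)
M′(t) = 3/(t^2 - 6*t + 9)
M′′(t) = -6/(t^3 - 9*t^2 + 27*t - 27)
M′′′(t) = 18/(t^4 - 12*t^3 + 54*t^2 - 108*t + 81)
M′′′′(t) = -72/(t^5 - 15*t^4 + 90*t^3 - 270*t^2 + 405*t - 243)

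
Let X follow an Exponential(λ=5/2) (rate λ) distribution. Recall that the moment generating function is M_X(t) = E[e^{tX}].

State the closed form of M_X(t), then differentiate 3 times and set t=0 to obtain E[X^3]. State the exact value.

E[X^3] = d^3M/dt^3 |_{t=0} = 48/125

M_X(t) = 5/(2*(5/2 - t))
dM/dt = 10/(4*t^2 - 20*t + 25)
d^2M/dt^2 = -40/(8*t^3 - 60*t^2 + 150*t - 125)
d^3M/dt^3 = 240/(16*t^4 - 160*t^3 + 600*t^2 - 1000*t + 625)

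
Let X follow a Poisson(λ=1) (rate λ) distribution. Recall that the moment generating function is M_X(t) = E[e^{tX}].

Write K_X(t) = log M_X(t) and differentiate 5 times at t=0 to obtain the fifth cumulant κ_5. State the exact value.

M_X(t) = e^(e^(t) - 1)
K_X(t) = log M_X(t) = e^(t) - 1
K^(5)(t) = e^(t)

κ_5 = K^(5)(0) = 1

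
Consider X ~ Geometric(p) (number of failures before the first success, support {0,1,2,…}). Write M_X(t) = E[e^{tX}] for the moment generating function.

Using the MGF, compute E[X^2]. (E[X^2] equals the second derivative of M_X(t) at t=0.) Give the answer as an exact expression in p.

M_X(t) = p/(-(1 - p)*e^(t) + 1)

E[X^2] = M^(2)(0) = 1 - 3/p + 2/p^2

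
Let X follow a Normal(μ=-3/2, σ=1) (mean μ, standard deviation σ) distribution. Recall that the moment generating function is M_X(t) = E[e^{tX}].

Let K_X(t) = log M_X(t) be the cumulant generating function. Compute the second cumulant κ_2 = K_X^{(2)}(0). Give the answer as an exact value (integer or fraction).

M_X(t) = e^(t^2/2 - 3*t/2)
K_X(t) = log M_X(t) = t^2/2 - 3*t/2
dK/dt = t - 3/2
d^2K/dt^2 = 1

κ_2 = d^2K/dt^2 |_{t=0} = 1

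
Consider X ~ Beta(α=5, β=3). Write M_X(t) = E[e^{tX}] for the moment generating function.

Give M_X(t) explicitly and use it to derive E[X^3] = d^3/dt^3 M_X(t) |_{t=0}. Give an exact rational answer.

E[X^3] = D^3[M](0) = 7/24

M_X(t) = ₁F₁(5; 8; t)
D^3[M](t) = 7*₁F₁(8; 11; t)/24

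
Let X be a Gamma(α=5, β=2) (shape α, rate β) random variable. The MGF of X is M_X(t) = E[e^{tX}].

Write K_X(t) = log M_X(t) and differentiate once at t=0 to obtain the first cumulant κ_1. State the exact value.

M_X(t) = 32/(2 - t)^5
K_X(t) = log M_X(t) = -5*log(2 - t) + 5*log(2)
K′(t) = -5/(t - 2)

κ_1 = K′(0) = 5/2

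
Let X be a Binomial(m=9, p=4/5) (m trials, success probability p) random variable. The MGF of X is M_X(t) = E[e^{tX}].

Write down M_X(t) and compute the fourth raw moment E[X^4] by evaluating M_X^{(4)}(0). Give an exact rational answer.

M_X(t) = (4*e^(t)/5 + 1/5)^9

E[X^4] = D^4[M](0) = 1947924/625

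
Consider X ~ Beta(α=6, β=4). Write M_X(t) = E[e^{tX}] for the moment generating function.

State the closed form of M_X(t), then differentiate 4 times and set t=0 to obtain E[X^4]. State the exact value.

E[X^4] = M^(4)(0) = 126/715

M_X(t) = ₁F₁(6; 10; t)
M^(4)(t) = 126*₁F₁(10; 14; t)/715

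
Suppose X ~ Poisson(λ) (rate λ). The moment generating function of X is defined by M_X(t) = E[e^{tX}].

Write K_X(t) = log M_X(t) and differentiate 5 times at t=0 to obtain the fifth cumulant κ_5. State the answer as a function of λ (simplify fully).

M_X(t) = e^(λ*(e^(t) - 1))
K_X(t) = log M_X(t) = λ*(e^(t) - 1)
dK/dt = λ*e^(t)
d^2K/dt^2 = λ*e^(t)
d^3K/dt^3 = λ*e^(t)
d^4K/dt^4 = λ*e^(t)
d^5K/dt^5 = λ*e^(t)

κ_5 = d^5K/dt^5 |_{t=0} = λ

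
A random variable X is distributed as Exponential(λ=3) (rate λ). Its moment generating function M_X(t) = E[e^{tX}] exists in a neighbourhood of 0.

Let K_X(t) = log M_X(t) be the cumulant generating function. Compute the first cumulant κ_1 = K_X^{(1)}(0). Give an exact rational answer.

κ_1 = D[K](0) = 1/3

M_X(t) = 3/(3 - t)
K_X(t) = log M_X(t) = -log(3 - t) + log(3)
D[K](t) = -1/(t - 3)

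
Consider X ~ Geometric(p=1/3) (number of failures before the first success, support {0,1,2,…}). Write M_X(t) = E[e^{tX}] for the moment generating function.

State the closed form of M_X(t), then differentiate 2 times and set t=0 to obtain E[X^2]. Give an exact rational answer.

E[X^2] = d^2M/dt^2 |_{t=0} = 10

M_X(t) = 1/(3*(1 - 2*e^(t)/3))
dM/dt = 2*e^(t)/(4*e^(2*t) - 12*e^(t) + 9)
d^2M/dt^2 = (-4*e^(2*t) - 6*e^(t))/(8*e^(3*t) - 36*e^(2*t) + 54*e^(t) - 27)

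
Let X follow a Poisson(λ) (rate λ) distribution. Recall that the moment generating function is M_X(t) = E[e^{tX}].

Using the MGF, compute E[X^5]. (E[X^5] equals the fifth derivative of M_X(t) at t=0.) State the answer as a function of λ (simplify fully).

E[X^5] = M^(5)(0) = λ*(λ^4 + 10*λ^3 + 25*λ^2 + 15*λ + 1)

M_X(t) = e^(λ*(e^(t) - 1))
M^(5)(t) = (λ^5*e^(5*t)*e^(λ*e^(t)) + 10*λ^4*e^(4*t)*e^(λ*e^(t)) + 25*λ^3*e^(3*t)*e^(λ*e^(t)) + 15*λ^2*e^(2*t)*e^(λ*e^(t)) + λ*e^(t)*e^(λ*e^(t)))*e^(-λ)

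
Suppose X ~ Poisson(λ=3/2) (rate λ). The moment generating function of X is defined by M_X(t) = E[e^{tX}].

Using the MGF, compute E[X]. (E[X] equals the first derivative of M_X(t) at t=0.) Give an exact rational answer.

E[X] = D[M](0) = 3/2

M_X(t) = e^(3*e^(t)/2 - 3/2)
D[M](t) = 3*e^(-3/2)*e^(t)*e^(3*e^(t)/2)/2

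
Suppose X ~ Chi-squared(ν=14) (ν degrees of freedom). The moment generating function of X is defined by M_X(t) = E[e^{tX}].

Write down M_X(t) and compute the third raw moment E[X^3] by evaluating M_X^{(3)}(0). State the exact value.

M_X(t) = (1 - 2*t)^(-7)
D^3[M](t) = 4032/(1024*t^10 - 5120*t^9 + 11520*t^8 - 15360*t^7 + 13440*t^6 - 8064*t^5 + 3360*t^4 - 960*t^3 + 180*t^2 - 20*t + 1)

E[X^3] = D^3[M](0) = 4032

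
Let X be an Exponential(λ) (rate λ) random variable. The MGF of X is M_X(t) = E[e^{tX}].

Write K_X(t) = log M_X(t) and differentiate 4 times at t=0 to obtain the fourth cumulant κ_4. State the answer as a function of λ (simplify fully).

κ_4 = d^4K/dt^4 |_{t=0} = 6/λ^4

M_X(t) = λ/(λ - t)
K_X(t) = log M_X(t) = log(λ) - log(λ - t)
dK/dt = -1/(-λ + t)
d^2K/dt^2 = 1/(λ^2 - 2*λ*t + t^2)
d^3K/dt^3 = -2/(-λ^3 + 3*λ^2*t - 3*λ*t^2 + t^3)
d^4K/dt^4 = 6/(λ^4 - 4*λ^3*t + 6*λ^2*t^2 - 4*λ*t^3 + t^4)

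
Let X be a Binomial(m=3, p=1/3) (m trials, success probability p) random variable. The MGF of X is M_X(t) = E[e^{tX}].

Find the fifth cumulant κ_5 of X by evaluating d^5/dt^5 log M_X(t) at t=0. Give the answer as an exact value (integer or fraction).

κ_5 = d^5K/dt^5 |_{t=0} = -10/27

M_X(t) = (e^(t)/3 + 2/3)^3
K_X(t) = log M_X(t) = 3*log(e^(t)/3 + 2/3)
dK/dt = 3*e^(t)/(e^(t) + 2)
d^2K/dt^2 = 6*e^(t)/(e^(2*t) + 4*e^(t) + 4)
d^3K/dt^3 = (-6*e^(2*t) + 12*e^(t))/(e^(3*t) + 6*e^(2*t) + 12*e^(t) + 8)
d^4K/dt^4 = (6*e^(3*t) - 48*e^(2*t) + 24*e^(t))/(e^(4*t) + 8*e^(3*t) + 24*e^(2*t) + 32*e^(t) + 16)
d^5K/dt^5 = (-6*e^(4*t) + 132*e^(3*t) - 264*e^(2*t) + 48*e^(t))/(e^(5*t) + 10*e^(4*t) + 40*e^(3*t) + 80*e^(2*t) + 80*e^(t) + 32)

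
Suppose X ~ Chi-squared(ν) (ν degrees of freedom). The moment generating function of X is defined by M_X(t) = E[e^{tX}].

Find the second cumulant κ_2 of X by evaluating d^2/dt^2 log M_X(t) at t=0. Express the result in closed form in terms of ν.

κ_2 = D^2[K](0) = 2*ν

M_X(t) = (1 - 2*t)^(-ν/2)
K_X(t) = log M_X(t) = -ν*log(1 - 2*t)/2
D^2[K](t) = 2*ν/(4*t^2 - 4*t + 1)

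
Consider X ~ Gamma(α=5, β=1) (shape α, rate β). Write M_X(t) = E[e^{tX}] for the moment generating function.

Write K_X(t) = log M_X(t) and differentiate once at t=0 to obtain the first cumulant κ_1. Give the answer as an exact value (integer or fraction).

κ_1 = K^(1)(0) = 5

M_X(t) = (1 - t)^(-5)
K_X(t) = log M_X(t) = -5*log(1 - t)
K^(1)(t) = -5/(t - 1)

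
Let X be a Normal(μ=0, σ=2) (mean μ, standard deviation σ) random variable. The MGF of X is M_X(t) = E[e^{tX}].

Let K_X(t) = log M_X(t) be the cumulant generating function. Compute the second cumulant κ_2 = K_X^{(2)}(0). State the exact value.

M_X(t) = e^(2*t^2)
K_X(t) = log M_X(t) = 2*t^2
D^2[K](t) = 4

κ_2 = D^2[K](0) = 4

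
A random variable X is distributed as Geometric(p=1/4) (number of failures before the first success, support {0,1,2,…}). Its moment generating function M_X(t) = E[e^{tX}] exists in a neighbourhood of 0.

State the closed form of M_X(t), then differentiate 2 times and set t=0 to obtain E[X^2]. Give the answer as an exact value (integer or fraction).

M_X(t) = 1/(4*(1 - 3*e^(t)/4))
M′(t) = 3*e^(t)/(9*e^(2*t) - 24*e^(t) + 16)
M′′(t) = (-9*e^(2*t) - 12*e^(t))/(27*e^(3*t) - 108*e^(2*t) + 144*e^(t) - 64)

E[X^2] = M′′(0) = 21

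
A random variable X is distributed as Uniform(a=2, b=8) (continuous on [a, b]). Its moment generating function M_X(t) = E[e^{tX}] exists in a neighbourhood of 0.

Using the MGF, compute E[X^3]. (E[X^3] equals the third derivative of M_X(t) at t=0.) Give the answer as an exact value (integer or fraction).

E[X^3] = d^3M/dt^3 |_{t=0} = 170

M_X(t) = (e^(8*t) - e^(2*t))/(6*t)
dM/dt = (8*t*e^(8*t) - 2*t*e^(2*t) - e^(8*t) + e^(2*t))/(6*t^2)
d^2M/dt^2 = (32*t^2*e^(8*t) - 2*t^2*e^(2*t) - 8*t*e^(8*t) + 2*t*e^(2*t) + e^(8*t) - e^(2*t))/(3*t^3)
d^3M/dt^3 = (256*t^3*e^(8*t) - 4*t^3*e^(2*t) - 96*t^2*e^(8*t) + 6*t^2*e^(2*t) + 24*t*e^(8*t) - 6*t*e^(2*t) - 3*e^(8*t) + 3*e^(2*t))/(3*t^4)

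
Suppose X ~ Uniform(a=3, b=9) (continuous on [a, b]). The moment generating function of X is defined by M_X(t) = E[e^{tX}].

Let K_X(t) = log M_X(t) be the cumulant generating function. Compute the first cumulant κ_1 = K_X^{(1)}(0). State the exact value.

κ_1 = K^(1)(0) = 6

M_X(t) = (e^(9*t) - e^(3*t))/(6*t)
K_X(t) = log M_X(t) = -log(t) + log(e^(9*t) - e^(3*t)) - log(6)
K^(1)(t) = (9*t*e^(6*t) - 3*t - e^(6*t) + 1)/(t*e^(6*t) - t)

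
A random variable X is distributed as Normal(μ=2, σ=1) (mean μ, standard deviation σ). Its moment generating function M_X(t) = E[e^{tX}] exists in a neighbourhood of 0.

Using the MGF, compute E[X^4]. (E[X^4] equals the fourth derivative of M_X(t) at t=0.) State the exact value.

M_X(t) = e^(t^2/2 + 2*t)
D^4[M](t) = t^4*e^(2*t)*e^(t^2/2) + 8*t^3*e^(2*t)*e^(t^2/2) + 30*t^2*e^(2*t)*e^(t^2/2) + 56*t*e^(2*t)*e^(t^2/2) + 43*e^(2*t)*e^(t^2/2)

E[X^4] = D^4[M](0) = 43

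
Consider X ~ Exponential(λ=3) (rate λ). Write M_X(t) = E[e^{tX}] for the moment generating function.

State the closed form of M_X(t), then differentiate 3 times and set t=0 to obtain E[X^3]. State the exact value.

M_X(t) = 3/(3 - t)
D^3[M](t) = 18/(t^4 - 12*t^3 + 54*t^2 - 108*t + 81)

E[X^3] = D^3[M](0) = 2/9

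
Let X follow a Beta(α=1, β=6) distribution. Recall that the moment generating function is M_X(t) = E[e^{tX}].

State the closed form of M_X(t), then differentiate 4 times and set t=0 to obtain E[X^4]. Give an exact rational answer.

M_X(t) = ₁F₁(1; 7; t)
dM/dt = ₁F₁(2; 8; t)/7
d^2M/dt^2 = ₁F₁(3; 9; t)/28
d^3M/dt^3 = ₁F₁(4; 10; t)/84
d^4M/dt^4 = ₁F₁(5; 11; t)/210

E[X^4] = d^4M/dt^4 |_{t=0} = 1/210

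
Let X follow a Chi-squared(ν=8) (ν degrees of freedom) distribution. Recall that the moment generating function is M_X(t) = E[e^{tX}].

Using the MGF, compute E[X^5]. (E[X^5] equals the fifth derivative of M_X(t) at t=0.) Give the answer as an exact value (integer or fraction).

E[X^5] = M′′′′′(0) = 215040

M_X(t) = (1 - 2*t)^(-4)
M′(t) = -8/(32*t^5 - 80*t^4 + 80*t^3 - 40*t^2 + 10*t - 1)
M′′(t) = 80/(64*t^6 - 192*t^5 + 240*t^4 - 160*t^3 + 60*t^2 - 12*t + 1)
M′′′(t) = -960/(128*t^7 - 448*t^6 + 672*t^5 - 560*t^4 + 280*t^3 - 84*t^2 + 14*t - 1)
M′′′′(t) = 13440/(256*t^8 - 1024*t^7 + 1792*t^6 - 1792*t^5 + 1120*t^4 - 448*t^3 + 112*t^2 - 16*t + 1)
M′′′′′(t) = -215040/(512*t^9 - 2304*t^8 + 4608*t^7 - 5376*t^6 + 4032*t^5 - 2016*t^4 + 672*t^3 - 144*t^2 + 18*t - 1)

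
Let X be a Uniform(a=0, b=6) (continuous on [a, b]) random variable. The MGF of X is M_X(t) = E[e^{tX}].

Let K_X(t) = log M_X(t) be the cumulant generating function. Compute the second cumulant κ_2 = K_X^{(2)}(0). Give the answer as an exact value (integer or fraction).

κ_2 = K^(2)(0) = 3

M_X(t) = (e^(6*t) - 1)/(6*t)
K_X(t) = log M_X(t) = -log(t) + log(e^(6*t) - 1) - log(6)
K^(2)(t) = (-36*t^2*e^(6*t) + e^(12*t) - 2*e^(6*t) + 1)/(t^2*e^(12*t) - 2*t^2*e^(6*t) + t^2)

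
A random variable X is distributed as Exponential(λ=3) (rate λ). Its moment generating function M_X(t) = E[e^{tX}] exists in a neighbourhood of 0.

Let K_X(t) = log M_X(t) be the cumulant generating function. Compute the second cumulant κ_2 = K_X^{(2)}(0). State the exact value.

κ_2 = K′′(0) = 1/9

M_X(t) = 3/(3 - t)
K_X(t) = log M_X(t) = -log(3 - t) + log(3)
K′(t) = -1/(t - 3)
K′′(t) = 1/(t^2 - 6*t + 9)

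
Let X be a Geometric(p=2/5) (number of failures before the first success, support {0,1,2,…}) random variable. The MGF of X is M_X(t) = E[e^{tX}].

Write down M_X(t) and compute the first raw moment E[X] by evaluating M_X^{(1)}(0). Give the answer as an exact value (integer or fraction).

E[X] = dM/dt |_{t=0} = 3/2

M_X(t) = 2/(5*(1 - 3*e^(t)/5))
dM/dt = 6*e^(t)/(9*e^(2*t) - 30*e^(t) + 25)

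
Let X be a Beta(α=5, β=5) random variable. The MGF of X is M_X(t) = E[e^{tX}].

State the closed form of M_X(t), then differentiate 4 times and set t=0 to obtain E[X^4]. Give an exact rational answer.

E[X^4] = M′′′′(0) = 14/143

M_X(t) = ₁F₁(5; 10; t)
M′(t) = ₁F₁(6; 11; t)/2
M′′(t) = 3*₁F₁(7; 12; t)/11
M′′′(t) = 7*₁F₁(8; 13; t)/44
M′′′′(t) = 14*₁F₁(9; 14; t)/143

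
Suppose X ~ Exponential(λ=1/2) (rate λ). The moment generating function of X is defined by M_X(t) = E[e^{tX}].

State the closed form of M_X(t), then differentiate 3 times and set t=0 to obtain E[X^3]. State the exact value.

M_X(t) = 1/(2*(1/2 - t))
dM/dt = 2/(4*t^2 - 4*t + 1)
d^2M/dt^2 = -8/(8*t^3 - 12*t^2 + 6*t - 1)
d^3M/dt^3 = 48/(16*t^4 - 32*t^3 + 24*t^2 - 8*t + 1)

E[X^3] = d^3M/dt^3 |_{t=0} = 48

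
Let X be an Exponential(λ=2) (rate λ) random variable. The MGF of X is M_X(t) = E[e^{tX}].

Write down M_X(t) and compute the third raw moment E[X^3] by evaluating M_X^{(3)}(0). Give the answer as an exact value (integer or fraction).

E[X^3] = M′′′(0) = 3/4

M_X(t) = 2/(2 - t)
M′(t) = 2/(t^2 - 4*t + 4)
M′′(t) = -4/(t^3 - 6*t^2 + 12*t - 8)
M′′′(t) = 12/(t^4 - 8*t^3 + 24*t^2 - 32*t + 16)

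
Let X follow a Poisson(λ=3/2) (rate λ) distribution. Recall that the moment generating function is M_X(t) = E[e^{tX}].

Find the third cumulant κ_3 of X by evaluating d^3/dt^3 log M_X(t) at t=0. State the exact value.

M_X(t) = e^(3*e^(t)/2 - 3/2)
K_X(t) = log M_X(t) = 3*e^(t)/2 - 3/2
dK/dt = 3*e^(t)/2
d^2K/dt^2 = 3*e^(t)/2
d^3K/dt^3 = 3*e^(t)/2

κ_3 = d^3K/dt^3 |_{t=0} = 3/2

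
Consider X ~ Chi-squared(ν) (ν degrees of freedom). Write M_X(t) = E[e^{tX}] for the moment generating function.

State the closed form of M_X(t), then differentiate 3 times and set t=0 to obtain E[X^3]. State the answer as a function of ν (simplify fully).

M_X(t) = (1 - 2*t)^(-ν/2)
M′(t) = -ν/(2*t*(1 - 2*t)^(ν/2) - (1 - 2*t)^(ν/2))
M′′(t) = (ν^2 + 2*ν)/(4*t^2*(1 - 2*t)^(ν/2) - 4*t*(1 - 2*t)^(ν/2) + (1 - 2*t)^(ν/2))
M′′′(t) = (-ν^3 - 6*ν^2 - 8*ν)/(8*t^3*(1 - 2*t)^(ν/2) - 12*t^2*(1 - 2*t)^(ν/2) + 6*t*(1 - 2*t)^(ν/2) - (1 - 2*t)^(ν/2))

E[X^3] = M′′′(0) = ν*(ν^2 + 6*ν + 8)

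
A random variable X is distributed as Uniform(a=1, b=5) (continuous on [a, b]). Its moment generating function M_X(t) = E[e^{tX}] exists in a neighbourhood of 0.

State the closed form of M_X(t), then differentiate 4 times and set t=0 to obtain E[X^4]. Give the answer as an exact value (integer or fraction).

M_X(t) = (e^(5*t) - e^(t))/(4*t)
M^(4)(t) = (625*t^4*e^(5*t) - t^4*e^(t) - 500*t^3*e^(5*t) + 4*t^3*e^(t) + 300*t^2*e^(5*t) - 12*t^2*e^(t) - 120*t*e^(5*t) + 24*t*e^(t) + 24*e^(5*t) - 24*e^(t))/(4*t^5)

E[X^4] = M^(4)(0) = 781/5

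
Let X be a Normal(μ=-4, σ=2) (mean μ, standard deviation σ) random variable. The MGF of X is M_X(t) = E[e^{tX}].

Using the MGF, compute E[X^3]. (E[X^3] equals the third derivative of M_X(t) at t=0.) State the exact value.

E[X^3] = d^3M/dt^3 |_{t=0} = -112

M_X(t) = e^(2*t^2 - 4*t)
dM/dt = 4*t*e^(-4*t)*e^(2*t^2) - 4*e^(-4*t)*e^(2*t^2)
d^2M/dt^2 = (16*t^2*e^(2*t^2) - 32*t*e^(2*t^2) + 20*e^(2*t^2))*e^(-4*t)
d^3M/dt^3 = (64*t^3*e^(2*t^2) - 192*t^2*e^(2*t^2) + 240*t*e^(2*t^2) - 112*e^(2*t^2))*e^(-4*t)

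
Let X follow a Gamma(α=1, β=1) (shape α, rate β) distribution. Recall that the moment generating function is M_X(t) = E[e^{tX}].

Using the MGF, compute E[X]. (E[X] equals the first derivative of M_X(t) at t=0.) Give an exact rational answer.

E[X] = M^(1)(0) = 1

M_X(t) = 1/(1 - t)
M^(1)(t) = 1/(t^2 - 2*t + 1)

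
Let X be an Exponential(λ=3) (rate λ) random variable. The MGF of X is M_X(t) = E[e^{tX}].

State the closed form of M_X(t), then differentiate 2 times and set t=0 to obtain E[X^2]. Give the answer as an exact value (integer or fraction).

E[X^2] = M^(2)(0) = 2/9

M_X(t) = 3/(3 - t)
M^(2)(t) = -6/(t^3 - 9*t^2 + 27*t - 27)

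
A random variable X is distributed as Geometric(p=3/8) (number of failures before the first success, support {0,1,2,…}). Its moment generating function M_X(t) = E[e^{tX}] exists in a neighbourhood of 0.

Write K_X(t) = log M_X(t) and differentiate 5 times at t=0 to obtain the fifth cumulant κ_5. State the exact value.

M_X(t) = 3/(8*(1 - 5*e^(t)/8))
K_X(t) = log M_X(t) = -log(1 - 5*e^(t)/8) - 3*log(2) + log(3)
K^(5)(t) = (-5000*e^(4*t) - 88000*e^(3*t) - 140800*e^(2*t) - 20480*e^(t))/(3125*e^(5*t) - 25000*e^(4*t) + 80000*e^(3*t) - 128000*e^(2*t) + 102400*e^(t) - 32768)

κ_5 = K^(5)(0) = 84760/81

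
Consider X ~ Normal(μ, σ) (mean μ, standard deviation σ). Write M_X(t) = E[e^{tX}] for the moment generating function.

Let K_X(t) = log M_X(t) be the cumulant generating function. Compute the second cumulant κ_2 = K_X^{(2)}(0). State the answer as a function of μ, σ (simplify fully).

M_X(t) = e^(μ*t + σ^2*t^2/2)
K_X(t) = log M_X(t) = μ*t + σ^2*t^2/2
K′(t) = μ + σ^2*t
K′′(t) = σ^2

κ_2 = K′′(0) = σ^2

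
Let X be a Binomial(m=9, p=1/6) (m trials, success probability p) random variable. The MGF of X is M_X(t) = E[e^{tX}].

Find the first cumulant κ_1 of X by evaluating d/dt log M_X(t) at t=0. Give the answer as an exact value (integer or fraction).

M_X(t) = (e^(t)/6 + 5/6)^9
K_X(t) = log M_X(t) = 9*log(e^(t)/6 + 5/6)
D[K](t) = 9*e^(t)/(e^(t) + 5)

κ_1 = D[K](0) = 3/2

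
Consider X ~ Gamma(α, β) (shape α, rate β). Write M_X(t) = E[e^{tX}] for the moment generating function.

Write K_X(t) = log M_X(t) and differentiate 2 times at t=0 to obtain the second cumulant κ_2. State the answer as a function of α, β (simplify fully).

κ_2 = d^2K/dt^2 |_{t=0} = α/β^2

M_X(t) = (β/(β - t))^α
K_X(t) = log M_X(t) = α*(log(β) - log(β - t))
dK/dt = -α/(-β + t)
d^2K/dt^2 = α/(β^2 - 2*β*t + t^2)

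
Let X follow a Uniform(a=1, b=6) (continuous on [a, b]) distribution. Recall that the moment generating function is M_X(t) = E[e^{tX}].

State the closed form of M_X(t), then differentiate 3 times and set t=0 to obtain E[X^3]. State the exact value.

M_X(t) = (e^(6*t) - e^(t))/(5*t)
dM/dt = (6*t*e^(6*t) - t*e^(t) - e^(6*t) + e^(t))/(5*t^2)
d^2M/dt^2 = (36*t^2*e^(6*t) - t^2*e^(t) - 12*t*e^(6*t) + 2*t*e^(t) + 2*e^(6*t) - 2*e^(t))/(5*t^3)
d^3M/dt^3 = (216*t^3*e^(6*t) - t^3*e^(t) - 108*t^2*e^(6*t) + 3*t^2*e^(t) + 36*t*e^(6*t) - 6*t*e^(t) - 6*e^(6*t) + 6*e^(t))/(5*t^4)

E[X^3] = d^3M/dt^3 |_{t=0} = 259/4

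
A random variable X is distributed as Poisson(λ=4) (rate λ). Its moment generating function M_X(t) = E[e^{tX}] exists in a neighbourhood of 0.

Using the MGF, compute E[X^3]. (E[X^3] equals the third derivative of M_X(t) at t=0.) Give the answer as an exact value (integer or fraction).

E[X^3] = D^3[M](0) = 116

M_X(t) = e^(4*e^(t) - 4)
D^3[M](t) = (64*e^(3*t)*e^(4*e^(t)) + 48*e^(2*t)*e^(4*e^(t)) + 4*e^(t)*e^(4*e^(t)))*e^(-4)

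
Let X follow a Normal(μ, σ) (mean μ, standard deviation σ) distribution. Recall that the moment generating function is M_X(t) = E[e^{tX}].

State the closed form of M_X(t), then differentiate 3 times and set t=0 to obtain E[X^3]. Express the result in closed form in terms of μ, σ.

M_X(t) = e^(μ*t + σ^2*t^2/2)

E[X^3] = D^3[M](0) = μ*(μ^2 + 3*σ^2)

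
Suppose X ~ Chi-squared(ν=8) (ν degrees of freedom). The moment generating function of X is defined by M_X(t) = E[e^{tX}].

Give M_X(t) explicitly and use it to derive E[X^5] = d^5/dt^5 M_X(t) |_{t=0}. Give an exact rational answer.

M_X(t) = (1 - 2*t)^(-4)
M′(t) = -8/(32*t^5 - 80*t^4 + 80*t^3 - 40*t^2 + 10*t - 1)
M′′(t) = 80/(64*t^6 - 192*t^5 + 240*t^4 - 160*t^3 + 60*t^2 - 12*t + 1)
M′′′(t) = -960/(128*t^7 - 448*t^6 + 672*t^5 - 560*t^4 + 280*t^3 - 84*t^2 + 14*t - 1)
M′′′′(t) = 13440/(256*t^8 - 1024*t^7 + 1792*t^6 - 1792*t^5 + 1120*t^4 - 448*t^3 + 112*t^2 - 16*t + 1)
M′′′′′(t) = -215040/(512*t^9 - 2304*t^8 + 4608*t^7 - 5376*t^6 + 4032*t^5 - 2016*t^4 + 672*t^3 - 144*t^2 + 18*t - 1)

E[X^5] = M′′′′′(0) = 215040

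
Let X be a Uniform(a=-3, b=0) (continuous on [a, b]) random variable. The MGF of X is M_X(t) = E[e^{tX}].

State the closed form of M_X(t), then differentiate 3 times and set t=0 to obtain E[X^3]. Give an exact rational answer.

M_X(t) = (1 - e^(-3*t))/(3*t)
M′(t) = (3*t - e^(3*t) + 1)*e^(-3*t)/(3*t^2)
M′′(t) = (-9*t^2 - 6*t + 2*e^(3*t) - 2)*e^(-3*t)/(3*t^3)
M′′′(t) = (9*t^3 + 9*t^2 + 6*t - 2*e^(3*t) + 2)*e^(-3*t)/t^4

E[X^3] = M′′′(0) = -27/4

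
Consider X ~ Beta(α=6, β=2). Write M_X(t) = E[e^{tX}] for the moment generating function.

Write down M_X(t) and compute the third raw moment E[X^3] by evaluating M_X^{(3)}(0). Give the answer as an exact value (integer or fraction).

M_X(t) = ₁F₁(6; 8; t)
dM/dt = 3*₁F₁(7; 9; t)/4
d^2M/dt^2 = 7*₁F₁(8; 10; t)/12
d^3M/dt^3 = 7*₁F₁(9; 11; t)/15

E[X^3] = d^3M/dt^3 |_{t=0} = 7/15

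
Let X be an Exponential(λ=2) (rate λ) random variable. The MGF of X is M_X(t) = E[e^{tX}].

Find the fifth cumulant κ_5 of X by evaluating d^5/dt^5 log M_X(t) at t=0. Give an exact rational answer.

M_X(t) = 2/(2 - t)
K_X(t) = log M_X(t) = -log(2 - t) + log(2)
K^(5)(t) = -24/(t^5 - 10*t^4 + 40*t^3 - 80*t^2 + 80*t - 32)

κ_5 = K^(5)(0) = 3/4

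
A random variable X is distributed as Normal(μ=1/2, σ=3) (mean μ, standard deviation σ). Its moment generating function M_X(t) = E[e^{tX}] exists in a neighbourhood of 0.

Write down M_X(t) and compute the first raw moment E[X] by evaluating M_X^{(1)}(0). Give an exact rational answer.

E[X] = dM/dt |_{t=0} = 1/2

M_X(t) = e^(9*t^2/2 + t/2)
dM/dt = 9*t*e^(t/2)*e^(9*t^2/2) + e^(t/2)*e^(9*t^2/2)/2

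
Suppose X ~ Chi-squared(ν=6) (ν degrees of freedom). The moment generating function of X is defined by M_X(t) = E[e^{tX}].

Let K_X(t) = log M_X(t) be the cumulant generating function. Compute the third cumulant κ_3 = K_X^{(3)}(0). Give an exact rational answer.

κ_3 = K^(3)(0) = 48

M_X(t) = (1 - 2*t)^(-3)
K_X(t) = log M_X(t) = -3*log(1 - 2*t)
K^(3)(t) = -48/(8*t^3 - 12*t^2 + 6*t - 1)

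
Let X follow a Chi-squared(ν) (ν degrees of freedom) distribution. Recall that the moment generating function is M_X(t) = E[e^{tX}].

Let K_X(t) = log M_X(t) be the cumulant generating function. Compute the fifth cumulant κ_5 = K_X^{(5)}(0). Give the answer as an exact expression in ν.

M_X(t) = (1 - 2*t)^(-ν/2)
K_X(t) = log M_X(t) = -ν*log(1 - 2*t)/2
D^5[K](t) = -384*ν/(32*t^5 - 80*t^4 + 80*t^3 - 40*t^2 + 10*t - 1)

κ_5 = D^5[K](0) = 384*ν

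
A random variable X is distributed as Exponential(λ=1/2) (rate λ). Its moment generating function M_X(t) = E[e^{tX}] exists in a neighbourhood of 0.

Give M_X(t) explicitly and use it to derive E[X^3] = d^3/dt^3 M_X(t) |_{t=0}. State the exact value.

E[X^3] = D^3[M](0) = 48

M_X(t) = 1/(2*(1/2 - t))
D^3[M](t) = 48/(16*t^4 - 32*t^3 + 24*t^2 - 8*t + 1)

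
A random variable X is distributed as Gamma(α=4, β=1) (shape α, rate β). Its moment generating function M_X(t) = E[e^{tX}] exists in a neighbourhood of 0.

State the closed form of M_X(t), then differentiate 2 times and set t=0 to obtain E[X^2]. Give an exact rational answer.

E[X^2] = M^(2)(0) = 20

M_X(t) = (1 - t)^(-4)
M^(2)(t) = 20/(t^6 - 6*t^5 + 15*t^4 - 20*t^3 + 15*t^2 - 6*t + 1)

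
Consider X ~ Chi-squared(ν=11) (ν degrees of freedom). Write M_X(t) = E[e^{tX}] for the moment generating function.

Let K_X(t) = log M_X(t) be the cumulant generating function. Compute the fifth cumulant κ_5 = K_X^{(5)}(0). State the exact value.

M_X(t) = (1 - 2*t)^(-11/2)
K_X(t) = log M_X(t) = -11*log(1 - 2*t)/2
D^5[K](t) = -4224/(32*t^5 - 80*t^4 + 80*t^3 - 40*t^2 + 10*t - 1)

κ_5 = D^5[K](0) = 4224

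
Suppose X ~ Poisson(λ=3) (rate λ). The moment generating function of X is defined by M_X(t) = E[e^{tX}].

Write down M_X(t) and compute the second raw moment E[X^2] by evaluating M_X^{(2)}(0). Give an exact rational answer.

E[X^2] = M′′(0) = 12

M_X(t) = e^(3*e^(t) - 3)
M′(t) = 3*e^(-3)*e^(t)*e^(3*e^(t))
M′′(t) = (9*e^(2*t)*e^(3*e^(t)) + 3*e^(t)*e^(3*e^(t)))*e^(-3)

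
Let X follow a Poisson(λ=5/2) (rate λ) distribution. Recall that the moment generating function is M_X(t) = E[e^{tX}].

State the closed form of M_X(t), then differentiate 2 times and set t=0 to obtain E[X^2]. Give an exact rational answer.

E[X^2] = d^2M/dt^2 |_{t=0} = 35/4

M_X(t) = e^(5*e^(t)/2 - 5/2)
dM/dt = 5*e^(-5/2)*e^(t)*e^(5*e^(t)/2)/2
d^2M/dt^2 = (25*e^(2*t)*e^(5*e^(t)/2) + 10*e^(t)*e^(5*e^(t)/2))*e^(-5/2)/4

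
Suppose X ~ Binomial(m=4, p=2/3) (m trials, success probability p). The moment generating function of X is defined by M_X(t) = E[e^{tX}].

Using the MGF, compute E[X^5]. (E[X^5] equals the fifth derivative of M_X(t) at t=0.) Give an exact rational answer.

E[X^5] = D^5[M](0) = 8312/27

M_X(t) = (2*e^(t)/3 + 1/3)^4
D^5[M](t) = 16384*e^(4*t)/81 + 96*e^(3*t) + 256*e^(2*t)/27 + 8*e^(t)/81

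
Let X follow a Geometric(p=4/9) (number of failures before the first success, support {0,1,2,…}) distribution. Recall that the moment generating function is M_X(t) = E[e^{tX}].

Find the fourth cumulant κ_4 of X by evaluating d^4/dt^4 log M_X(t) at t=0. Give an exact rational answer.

κ_4 = D^4[K](0) = 6435/128

M_X(t) = 4/(9*(1 - 5*e^(t)/9))
K_X(t) = log M_X(t) = -log(1 - 5*e^(t)/9) - 2*log(3) + 2*log(2)
D^4[K](t) = (1125*e^(3*t) + 8100*e^(2*t) + 3645*e^(t))/(625*e^(4*t) - 4500*e^(3*t) + 12150*e^(2*t) - 14580*e^(t) + 6561)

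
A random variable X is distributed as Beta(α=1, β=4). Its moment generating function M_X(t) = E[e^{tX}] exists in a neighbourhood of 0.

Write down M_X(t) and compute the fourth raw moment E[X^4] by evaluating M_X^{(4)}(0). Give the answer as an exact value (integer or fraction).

E[X^4] = M′′′′(0) = 1/70

M_X(t) = ₁F₁(1; 5; t)
M′(t) = ₁F₁(2; 6; t)/5
M′′(t) = ₁F₁(3; 7; t)/15
M′′′(t) = ₁F₁(4; 8; t)/35
M′′′′(t) = ₁F₁(5; 9; t)/70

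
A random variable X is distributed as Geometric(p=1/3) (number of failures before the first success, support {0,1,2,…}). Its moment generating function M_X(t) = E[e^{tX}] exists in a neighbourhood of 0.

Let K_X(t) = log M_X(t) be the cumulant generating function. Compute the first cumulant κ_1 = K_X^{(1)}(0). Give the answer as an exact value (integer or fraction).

M_X(t) = 1/(3*(1 - 2*e^(t)/3))
K_X(t) = log M_X(t) = -log(1 - 2*e^(t)/3) - log(3)
dK/dt = -2*e^(t)/(2*e^(t) - 3)

κ_1 = dK/dt |_{t=0} = 2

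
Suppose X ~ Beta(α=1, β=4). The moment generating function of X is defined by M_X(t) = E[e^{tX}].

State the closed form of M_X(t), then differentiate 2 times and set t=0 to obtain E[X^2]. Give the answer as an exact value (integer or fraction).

M_X(t) = ₁F₁(1; 5; t)
D^2[M](t) = ₁F₁(3; 7; t)/15

E[X^2] = D^2[M](0) = 1/15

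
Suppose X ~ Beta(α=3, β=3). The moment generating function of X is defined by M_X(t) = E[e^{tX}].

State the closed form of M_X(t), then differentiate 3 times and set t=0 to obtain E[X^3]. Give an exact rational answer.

E[X^3] = M^(3)(0) = 5/28

M_X(t) = ₁F₁(3; 6; t)
M^(3)(t) = 5*₁F₁(6; 9; t)/28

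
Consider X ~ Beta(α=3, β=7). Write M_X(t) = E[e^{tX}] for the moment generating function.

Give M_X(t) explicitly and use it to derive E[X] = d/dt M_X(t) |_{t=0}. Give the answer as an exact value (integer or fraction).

E[X] = M′(0) = 3/10

M_X(t) = ₁F₁(3; 10; t)
M′(t) = 3*₁F₁(4; 11; t)/10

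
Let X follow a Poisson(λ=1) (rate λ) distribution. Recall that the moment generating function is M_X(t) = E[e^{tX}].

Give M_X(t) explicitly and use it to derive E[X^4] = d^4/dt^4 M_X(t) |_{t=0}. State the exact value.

M_X(t) = e^(e^(t) - 1)
dM/dt = e^(-1)*e^(t)*e^(e^(t))
d^2M/dt^2 = (e^(2*t)*e^(e^(t)) + e^(t)*e^(e^(t)))*e^(-1)
d^3M/dt^3 = (e^(3*t)*e^(e^(t)) + 3*e^(2*t)*e^(e^(t)) + e^(t)*e^(e^(t)))*e^(-1)
d^4M/dt^4 = (e^(4*t)*e^(e^(t)) + 6*e^(3*t)*e^(e^(t)) + 7*e^(2*t)*e^(e^(t)) + e^(t)*e^(e^(t)))*e^(-1)

E[X^4] = d^4M/dt^4 |_{t=0} = 15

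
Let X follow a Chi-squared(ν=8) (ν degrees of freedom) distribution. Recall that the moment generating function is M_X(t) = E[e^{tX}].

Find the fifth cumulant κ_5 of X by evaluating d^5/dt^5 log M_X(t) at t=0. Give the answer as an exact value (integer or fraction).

M_X(t) = (1 - 2*t)^(-4)
K_X(t) = log M_X(t) = -4*log(1 - 2*t)
D^5[K](t) = -3072/(32*t^5 - 80*t^4 + 80*t^3 - 40*t^2 + 10*t - 1)

κ_5 = D^5[K](0) = 3072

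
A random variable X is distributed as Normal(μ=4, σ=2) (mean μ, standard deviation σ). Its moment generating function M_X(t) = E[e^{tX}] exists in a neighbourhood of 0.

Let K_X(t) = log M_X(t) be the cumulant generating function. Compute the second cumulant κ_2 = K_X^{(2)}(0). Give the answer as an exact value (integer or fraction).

M_X(t) = e^(2*t^2 + 4*t)
K_X(t) = log M_X(t) = 2*t^2 + 4*t
K′(t) = 4*t + 4
K′′(t) = 4

κ_2 = K′′(0) = 4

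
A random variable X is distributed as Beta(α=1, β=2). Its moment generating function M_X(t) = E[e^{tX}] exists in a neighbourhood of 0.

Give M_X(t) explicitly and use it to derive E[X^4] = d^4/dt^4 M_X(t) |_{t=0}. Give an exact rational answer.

E[X^4] = M^(4)(0) = 1/15

M_X(t) = ₁F₁(1; 3; t)
M^(4)(t) = ₁F₁(5; 7; t)/15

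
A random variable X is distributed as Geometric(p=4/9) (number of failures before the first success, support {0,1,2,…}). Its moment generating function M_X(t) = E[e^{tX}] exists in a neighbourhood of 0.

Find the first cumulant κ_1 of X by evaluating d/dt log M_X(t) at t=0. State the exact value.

M_X(t) = 4/(9*(1 - 5*e^(t)/9))
K_X(t) = log M_X(t) = -log(1 - 5*e^(t)/9) - 2*log(3) + 2*log(2)
dK/dt = -5*e^(t)/(5*e^(t) - 9)

κ_1 = dK/dt |_{t=0} = 5/4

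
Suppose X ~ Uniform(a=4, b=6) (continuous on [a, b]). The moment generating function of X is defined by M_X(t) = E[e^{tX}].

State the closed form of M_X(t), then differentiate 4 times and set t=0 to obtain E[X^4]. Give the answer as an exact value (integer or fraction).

E[X^4] = M^(4)(0) = 3376/5

M_X(t) = (e^(6*t) - e^(4*t))/(2*t)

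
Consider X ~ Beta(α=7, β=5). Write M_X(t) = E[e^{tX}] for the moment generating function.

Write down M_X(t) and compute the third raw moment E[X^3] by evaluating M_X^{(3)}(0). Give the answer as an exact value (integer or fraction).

E[X^3] = M′′′(0) = 3/13

M_X(t) = ₁F₁(7; 12; t)
M′(t) = 7*₁F₁(8; 13; t)/12
M′′(t) = 14*₁F₁(9; 14; t)/39
M′′′(t) = 3*₁F₁(10; 15; t)/13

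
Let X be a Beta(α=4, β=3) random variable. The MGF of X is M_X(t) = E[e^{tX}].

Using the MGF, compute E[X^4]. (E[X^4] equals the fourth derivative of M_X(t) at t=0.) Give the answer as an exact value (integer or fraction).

E[X^4] = M^(4)(0) = 1/6

M_X(t) = ₁F₁(4; 7; t)
M^(4)(t) = ₁F₁(8; 11; t)/6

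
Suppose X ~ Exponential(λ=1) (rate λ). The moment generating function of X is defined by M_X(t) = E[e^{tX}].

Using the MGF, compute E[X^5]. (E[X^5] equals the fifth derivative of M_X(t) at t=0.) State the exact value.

M_X(t) = 1/(1 - t)
M′(t) = 1/(t^2 - 2*t + 1)
M′′(t) = -2/(t^3 - 3*t^2 + 3*t - 1)
M′′′(t) = 6/(t^4 - 4*t^3 + 6*t^2 - 4*t + 1)
M′′′′(t) = -24/(t^5 - 5*t^4 + 10*t^3 - 10*t^2 + 5*t - 1)
M′′′′′(t) = 120/(t^6 - 6*t^5 + 15*t^4 - 20*t^3 + 15*t^2 - 6*t + 1)

E[X^5] = M′′′′′(0) = 120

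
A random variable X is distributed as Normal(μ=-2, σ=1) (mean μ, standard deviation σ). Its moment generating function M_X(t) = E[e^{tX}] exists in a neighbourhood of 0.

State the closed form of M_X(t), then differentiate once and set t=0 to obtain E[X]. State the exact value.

E[X] = M′(0) = -2

M_X(t) = e^(t^2/2 - 2*t)
M′(t) = t*e^(-2*t)*e^(t^2/2) - 2*e^(-2*t)*e^(t^2/2)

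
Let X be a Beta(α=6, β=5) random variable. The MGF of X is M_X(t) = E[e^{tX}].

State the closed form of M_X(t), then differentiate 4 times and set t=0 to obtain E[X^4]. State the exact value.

E[X^4] = d^4M/dt^4 |_{t=0} = 18/143

M_X(t) = ₁F₁(6; 11; t)
dM/dt = 6*₁F₁(7; 12; t)/11
d^2M/dt^2 = 7*₁F₁(8; 13; t)/22
d^3M/dt^3 = 28*₁F₁(9; 14; t)/143
d^4M/dt^4 = 18*₁F₁(10; 15; t)/143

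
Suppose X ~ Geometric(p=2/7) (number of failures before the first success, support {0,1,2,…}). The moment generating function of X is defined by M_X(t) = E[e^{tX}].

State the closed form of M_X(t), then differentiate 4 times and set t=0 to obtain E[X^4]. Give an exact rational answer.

E[X^4] = M^(4)(0) = 1590

M_X(t) = 2/(7*(1 - 5*e^(t)/7))
M^(4)(t) = (-1250*e^(4*t) - 19250*e^(3*t) - 26950*e^(2*t) - 3430*e^(t))/(3125*e^(5*t) - 21875*e^(4*t) + 61250*e^(3*t) - 85750*e^(2*t) + 60025*e^(t) - 16807)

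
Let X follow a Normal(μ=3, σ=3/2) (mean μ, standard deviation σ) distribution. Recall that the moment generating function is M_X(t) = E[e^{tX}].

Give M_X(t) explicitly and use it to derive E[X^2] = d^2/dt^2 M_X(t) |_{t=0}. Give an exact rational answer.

E[X^2] = M′′(0) = 45/4

M_X(t) = e^(9*t^2/8 + 3*t)
M′(t) = 9*t*e^(3*t)*e^(9*t^2/8)/4 + 3*e^(3*t)*e^(9*t^2/8)
M′′(t) = 81*t^2*e^(3*t)*e^(9*t^2/8)/16 + 27*t*e^(3*t)*e^(9*t^2/8)/2 + 45*e^(3*t)*e^(9*t^2/8)/4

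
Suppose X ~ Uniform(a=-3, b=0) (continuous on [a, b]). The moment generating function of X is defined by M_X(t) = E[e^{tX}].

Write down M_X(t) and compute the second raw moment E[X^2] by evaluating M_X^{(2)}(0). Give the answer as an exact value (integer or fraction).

M_X(t) = (1 - e^(-3*t))/(3*t)
M^(2)(t) = (-9*t^2 - 6*t + 2*e^(3*t) - 2)*e^(-3*t)/(3*t^3)

E[X^2] = M^(2)(0) = 3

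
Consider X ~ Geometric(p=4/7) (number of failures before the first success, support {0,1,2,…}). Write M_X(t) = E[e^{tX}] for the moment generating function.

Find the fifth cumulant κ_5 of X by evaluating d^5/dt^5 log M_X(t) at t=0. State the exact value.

κ_5 = D^5[K](0) = 7035/128

M_X(t) = 4/(7*(1 - 3*e^(t)/7))
K_X(t) = log M_X(t) = -log(1 - 3*e^(t)/7) - log(7) + 2*log(2)
D^5[K](t) = (-567*e^(4*t) - 14553*e^(3*t) - 33957*e^(2*t) - 7203*e^(t))/(243*e^(5*t) - 2835*e^(4*t) + 13230*e^(3*t) - 30870*e^(2*t) + 36015*e^(t) - 16807)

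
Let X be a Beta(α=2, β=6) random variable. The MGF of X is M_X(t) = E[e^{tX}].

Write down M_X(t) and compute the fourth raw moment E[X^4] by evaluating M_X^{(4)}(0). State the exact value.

E[X^4] = M′′′′(0) = 1/66

M_X(t) = ₁F₁(2; 8; t)
M′(t) = ₁F₁(3; 9; t)/4
M′′(t) = ₁F₁(4; 10; t)/12
M′′′(t) = ₁F₁(5; 11; t)/30
M′′′′(t) = ₁F₁(6; 12; t)/66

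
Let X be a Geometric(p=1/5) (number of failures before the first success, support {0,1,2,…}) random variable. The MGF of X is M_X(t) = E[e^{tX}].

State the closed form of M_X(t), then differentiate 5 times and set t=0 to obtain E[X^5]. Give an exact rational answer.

M_X(t) = 1/(5*(1 - 4*e^(t)/5))

E[X^5] = M^(5)(0) = 194404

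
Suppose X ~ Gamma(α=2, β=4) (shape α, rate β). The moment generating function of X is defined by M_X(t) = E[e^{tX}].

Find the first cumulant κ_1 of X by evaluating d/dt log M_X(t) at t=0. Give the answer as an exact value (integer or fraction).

M_X(t) = 16/(4 - t)^2
K_X(t) = log M_X(t) = -2*log(4 - t) + 4*log(2)
K^(1)(t) = -2/(t - 4)

κ_1 = K^(1)(0) = 1/2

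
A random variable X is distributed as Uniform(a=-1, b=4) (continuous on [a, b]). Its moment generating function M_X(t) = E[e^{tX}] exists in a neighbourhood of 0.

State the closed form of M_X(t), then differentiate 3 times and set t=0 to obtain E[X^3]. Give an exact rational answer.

E[X^3] = M′′′(0) = 51/4

M_X(t) = (e^(4*t) - e^(-t))/(5*t)
M′(t) = (4*t*e^(5*t) + t - e^(5*t) + 1)*e^(-t)/(5*t^2)
M′′(t) = (16*t^2*e^(5*t) - t^2 - 8*t*e^(5*t) - 2*t + 2*e^(5*t) - 2)*e^(-t)/(5*t^3)
M′′′(t) = (64*t^3*e^(5*t) + t^3 - 48*t^2*e^(5*t) + 3*t^2 + 24*t*e^(5*t) + 6*t - 6*e^(5*t) + 6)*e^(-t)/(5*t^4)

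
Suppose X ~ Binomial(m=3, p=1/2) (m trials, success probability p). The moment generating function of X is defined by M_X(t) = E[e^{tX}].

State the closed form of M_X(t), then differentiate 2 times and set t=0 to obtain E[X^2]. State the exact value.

E[X^2] = D^2[M](0) = 3

M_X(t) = (e^(t)/2 + 1/2)^3
D^2[M](t) = 9*e^(3*t)/8 + 3*e^(2*t)/2 + 3*e^(t)/8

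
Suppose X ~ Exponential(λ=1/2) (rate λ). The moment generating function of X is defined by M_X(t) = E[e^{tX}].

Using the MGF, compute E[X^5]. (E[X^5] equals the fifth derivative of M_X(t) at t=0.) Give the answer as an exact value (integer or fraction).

E[X^5] = M′′′′′(0) = 3840

M_X(t) = 1/(2*(1/2 - t))
M′(t) = 2/(4*t^2 - 4*t + 1)
M′′(t) = -8/(8*t^3 - 12*t^2 + 6*t - 1)
M′′′(t) = 48/(16*t^4 - 32*t^3 + 24*t^2 - 8*t + 1)
M′′′′(t) = -384/(32*t^5 - 80*t^4 + 80*t^3 - 40*t^2 + 10*t - 1)
M′′′′′(t) = 3840/(64*t^6 - 192*t^5 + 240*t^4 - 160*t^3 + 60*t^2 - 12*t + 1)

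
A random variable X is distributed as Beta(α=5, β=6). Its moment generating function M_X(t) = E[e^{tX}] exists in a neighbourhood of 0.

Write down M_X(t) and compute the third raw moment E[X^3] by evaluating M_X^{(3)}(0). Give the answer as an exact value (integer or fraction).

M_X(t) = ₁F₁(5; 11; t)
D^3[M](t) = 35*₁F₁(8; 14; t)/286

E[X^3] = D^3[M](0) = 35/286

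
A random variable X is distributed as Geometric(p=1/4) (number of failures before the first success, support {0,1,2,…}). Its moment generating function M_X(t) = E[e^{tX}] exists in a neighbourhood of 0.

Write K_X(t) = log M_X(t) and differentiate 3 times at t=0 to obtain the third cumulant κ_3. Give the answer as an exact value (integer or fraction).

κ_3 = K′′′(0) = 84

M_X(t) = 1/(4*(1 - 3*e^(t)/4))
K_X(t) = log M_X(t) = -log(1 - 3*e^(t)/4) - 2*log(2)
K′(t) = -3*e^(t)/(3*e^(t) - 4)
K′′(t) = 12*e^(t)/(9*e^(2*t) - 24*e^(t) + 16)
K′′′(t) = (-36*e^(2*t) - 48*e^(t))/(27*e^(3*t) - 108*e^(2*t) + 144*e^(t) - 64)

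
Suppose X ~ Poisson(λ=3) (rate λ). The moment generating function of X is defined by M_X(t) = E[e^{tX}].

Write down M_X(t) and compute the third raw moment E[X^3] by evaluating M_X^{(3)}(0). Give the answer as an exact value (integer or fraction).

E[X^3] = D^3[M](0) = 57

M_X(t) = e^(3*e^(t) - 3)
D^3[M](t) = (27*e^(3*t)*e^(3*e^(t)) + 27*e^(2*t)*e^(3*e^(t)) + 3*e^(t)*e^(3*e^(t)))*e^(-3)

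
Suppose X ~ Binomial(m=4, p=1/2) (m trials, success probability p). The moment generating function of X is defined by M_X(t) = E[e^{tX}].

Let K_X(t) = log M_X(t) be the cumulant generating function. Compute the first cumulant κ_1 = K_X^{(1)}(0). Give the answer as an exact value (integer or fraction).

M_X(t) = (e^(t)/2 + 1/2)^4
K_X(t) = log M_X(t) = 4*log(e^(t)/2 + 1/2)
dK/dt = 4*e^(t)/(e^(t) + 1)

κ_1 = dK/dt |_{t=0} = 2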